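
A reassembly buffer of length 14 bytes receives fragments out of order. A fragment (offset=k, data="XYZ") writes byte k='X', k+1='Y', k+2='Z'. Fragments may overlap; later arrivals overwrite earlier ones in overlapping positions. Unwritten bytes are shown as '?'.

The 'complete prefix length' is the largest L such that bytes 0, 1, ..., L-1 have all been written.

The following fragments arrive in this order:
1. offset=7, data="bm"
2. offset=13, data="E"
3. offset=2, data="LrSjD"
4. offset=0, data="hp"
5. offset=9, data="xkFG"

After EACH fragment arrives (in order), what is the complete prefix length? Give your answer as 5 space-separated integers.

Answer: 0 0 0 9 14

Derivation:
Fragment 1: offset=7 data="bm" -> buffer=???????bm????? -> prefix_len=0
Fragment 2: offset=13 data="E" -> buffer=???????bm????E -> prefix_len=0
Fragment 3: offset=2 data="LrSjD" -> buffer=??LrSjDbm????E -> prefix_len=0
Fragment 4: offset=0 data="hp" -> buffer=hpLrSjDbm????E -> prefix_len=9
Fragment 5: offset=9 data="xkFG" -> buffer=hpLrSjDbmxkFGE -> prefix_len=14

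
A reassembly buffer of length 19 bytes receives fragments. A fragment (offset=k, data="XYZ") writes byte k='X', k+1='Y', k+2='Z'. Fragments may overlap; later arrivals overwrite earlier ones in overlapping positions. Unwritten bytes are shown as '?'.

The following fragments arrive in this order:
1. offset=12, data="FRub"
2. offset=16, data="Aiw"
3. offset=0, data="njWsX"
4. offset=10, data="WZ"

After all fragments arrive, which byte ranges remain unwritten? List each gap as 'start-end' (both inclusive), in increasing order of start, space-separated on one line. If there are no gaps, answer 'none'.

Fragment 1: offset=12 len=4
Fragment 2: offset=16 len=3
Fragment 3: offset=0 len=5
Fragment 4: offset=10 len=2
Gaps: 5-9

Answer: 5-9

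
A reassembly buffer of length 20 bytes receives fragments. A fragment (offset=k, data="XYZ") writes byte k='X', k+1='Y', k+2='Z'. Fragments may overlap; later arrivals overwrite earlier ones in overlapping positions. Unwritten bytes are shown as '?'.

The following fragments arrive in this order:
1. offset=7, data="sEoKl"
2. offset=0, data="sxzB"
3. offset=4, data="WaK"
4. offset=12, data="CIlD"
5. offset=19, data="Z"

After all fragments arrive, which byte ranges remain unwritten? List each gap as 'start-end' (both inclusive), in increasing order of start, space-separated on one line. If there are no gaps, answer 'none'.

Answer: 16-18

Derivation:
Fragment 1: offset=7 len=5
Fragment 2: offset=0 len=4
Fragment 3: offset=4 len=3
Fragment 4: offset=12 len=4
Fragment 5: offset=19 len=1
Gaps: 16-18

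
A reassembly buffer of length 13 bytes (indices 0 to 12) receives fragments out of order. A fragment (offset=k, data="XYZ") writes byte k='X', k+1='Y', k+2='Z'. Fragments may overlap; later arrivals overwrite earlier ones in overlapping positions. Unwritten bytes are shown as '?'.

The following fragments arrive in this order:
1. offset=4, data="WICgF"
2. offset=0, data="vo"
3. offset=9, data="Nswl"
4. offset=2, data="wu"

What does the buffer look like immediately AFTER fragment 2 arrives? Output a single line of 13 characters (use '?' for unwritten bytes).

Answer: vo??WICgF????

Derivation:
Fragment 1: offset=4 data="WICgF" -> buffer=????WICgF????
Fragment 2: offset=0 data="vo" -> buffer=vo??WICgF????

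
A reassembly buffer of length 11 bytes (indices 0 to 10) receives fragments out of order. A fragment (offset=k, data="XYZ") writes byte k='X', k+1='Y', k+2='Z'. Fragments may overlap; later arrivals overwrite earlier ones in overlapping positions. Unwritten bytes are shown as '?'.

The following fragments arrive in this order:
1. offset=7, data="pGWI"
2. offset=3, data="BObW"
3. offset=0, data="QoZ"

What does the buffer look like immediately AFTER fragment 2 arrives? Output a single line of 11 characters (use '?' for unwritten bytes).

Fragment 1: offset=7 data="pGWI" -> buffer=???????pGWI
Fragment 2: offset=3 data="BObW" -> buffer=???BObWpGWI

Answer: ???BObWpGWI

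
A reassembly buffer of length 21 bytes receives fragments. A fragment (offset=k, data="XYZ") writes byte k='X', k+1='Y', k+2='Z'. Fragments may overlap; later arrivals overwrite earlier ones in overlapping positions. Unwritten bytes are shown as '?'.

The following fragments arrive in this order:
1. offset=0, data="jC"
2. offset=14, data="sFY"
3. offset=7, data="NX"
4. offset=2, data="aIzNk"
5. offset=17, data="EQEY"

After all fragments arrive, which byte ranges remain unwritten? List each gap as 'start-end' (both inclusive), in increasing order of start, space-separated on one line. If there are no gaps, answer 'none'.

Fragment 1: offset=0 len=2
Fragment 2: offset=14 len=3
Fragment 3: offset=7 len=2
Fragment 4: offset=2 len=5
Fragment 5: offset=17 len=4
Gaps: 9-13

Answer: 9-13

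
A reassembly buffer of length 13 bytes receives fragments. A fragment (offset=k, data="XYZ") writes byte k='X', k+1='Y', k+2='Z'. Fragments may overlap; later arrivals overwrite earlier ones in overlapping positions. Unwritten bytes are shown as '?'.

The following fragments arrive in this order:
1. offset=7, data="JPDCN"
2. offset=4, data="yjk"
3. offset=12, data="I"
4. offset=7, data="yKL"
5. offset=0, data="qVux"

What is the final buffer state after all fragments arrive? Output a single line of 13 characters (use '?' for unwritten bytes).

Fragment 1: offset=7 data="JPDCN" -> buffer=???????JPDCN?
Fragment 2: offset=4 data="yjk" -> buffer=????yjkJPDCN?
Fragment 3: offset=12 data="I" -> buffer=????yjkJPDCNI
Fragment 4: offset=7 data="yKL" -> buffer=????yjkyKLCNI
Fragment 5: offset=0 data="qVux" -> buffer=qVuxyjkyKLCNI

Answer: qVuxyjkyKLCNI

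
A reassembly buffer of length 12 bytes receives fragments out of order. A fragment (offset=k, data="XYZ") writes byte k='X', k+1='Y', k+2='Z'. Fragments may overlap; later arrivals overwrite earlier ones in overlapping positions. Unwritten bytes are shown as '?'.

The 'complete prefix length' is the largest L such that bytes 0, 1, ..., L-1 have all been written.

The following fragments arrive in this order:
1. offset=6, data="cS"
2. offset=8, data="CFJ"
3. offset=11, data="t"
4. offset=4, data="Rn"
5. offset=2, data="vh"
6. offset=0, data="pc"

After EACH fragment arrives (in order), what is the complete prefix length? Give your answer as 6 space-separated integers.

Answer: 0 0 0 0 0 12

Derivation:
Fragment 1: offset=6 data="cS" -> buffer=??????cS???? -> prefix_len=0
Fragment 2: offset=8 data="CFJ" -> buffer=??????cSCFJ? -> prefix_len=0
Fragment 3: offset=11 data="t" -> buffer=??????cSCFJt -> prefix_len=0
Fragment 4: offset=4 data="Rn" -> buffer=????RncSCFJt -> prefix_len=0
Fragment 5: offset=2 data="vh" -> buffer=??vhRncSCFJt -> prefix_len=0
Fragment 6: offset=0 data="pc" -> buffer=pcvhRncSCFJt -> prefix_len=12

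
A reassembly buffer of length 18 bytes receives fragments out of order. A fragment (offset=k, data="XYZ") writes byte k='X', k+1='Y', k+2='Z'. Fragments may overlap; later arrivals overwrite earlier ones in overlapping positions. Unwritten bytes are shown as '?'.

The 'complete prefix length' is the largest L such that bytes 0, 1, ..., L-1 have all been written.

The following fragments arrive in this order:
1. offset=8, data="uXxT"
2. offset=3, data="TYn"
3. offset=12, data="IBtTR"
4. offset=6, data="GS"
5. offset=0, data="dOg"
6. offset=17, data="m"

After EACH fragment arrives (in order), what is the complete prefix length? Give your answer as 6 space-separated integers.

Answer: 0 0 0 0 17 18

Derivation:
Fragment 1: offset=8 data="uXxT" -> buffer=????????uXxT?????? -> prefix_len=0
Fragment 2: offset=3 data="TYn" -> buffer=???TYn??uXxT?????? -> prefix_len=0
Fragment 3: offset=12 data="IBtTR" -> buffer=???TYn??uXxTIBtTR? -> prefix_len=0
Fragment 4: offset=6 data="GS" -> buffer=???TYnGSuXxTIBtTR? -> prefix_len=0
Fragment 5: offset=0 data="dOg" -> buffer=dOgTYnGSuXxTIBtTR? -> prefix_len=17
Fragment 6: offset=17 data="m" -> buffer=dOgTYnGSuXxTIBtTRm -> prefix_len=18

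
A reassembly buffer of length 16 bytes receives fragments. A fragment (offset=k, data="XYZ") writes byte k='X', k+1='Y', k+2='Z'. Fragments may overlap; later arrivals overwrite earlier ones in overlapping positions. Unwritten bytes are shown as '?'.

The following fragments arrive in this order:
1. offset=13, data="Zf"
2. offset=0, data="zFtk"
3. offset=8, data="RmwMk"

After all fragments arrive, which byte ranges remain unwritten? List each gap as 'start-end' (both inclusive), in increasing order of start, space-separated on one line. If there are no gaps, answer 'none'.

Answer: 4-7 15-15

Derivation:
Fragment 1: offset=13 len=2
Fragment 2: offset=0 len=4
Fragment 3: offset=8 len=5
Gaps: 4-7 15-15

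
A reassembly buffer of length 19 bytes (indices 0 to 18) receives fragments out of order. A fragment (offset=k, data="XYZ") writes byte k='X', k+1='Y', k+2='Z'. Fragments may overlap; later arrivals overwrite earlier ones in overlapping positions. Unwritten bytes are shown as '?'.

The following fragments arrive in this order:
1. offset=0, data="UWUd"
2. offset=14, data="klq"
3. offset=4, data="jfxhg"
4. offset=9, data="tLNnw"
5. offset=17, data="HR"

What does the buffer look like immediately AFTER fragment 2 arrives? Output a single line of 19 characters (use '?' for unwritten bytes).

Answer: UWUd??????????klq??

Derivation:
Fragment 1: offset=0 data="UWUd" -> buffer=UWUd???????????????
Fragment 2: offset=14 data="klq" -> buffer=UWUd??????????klq??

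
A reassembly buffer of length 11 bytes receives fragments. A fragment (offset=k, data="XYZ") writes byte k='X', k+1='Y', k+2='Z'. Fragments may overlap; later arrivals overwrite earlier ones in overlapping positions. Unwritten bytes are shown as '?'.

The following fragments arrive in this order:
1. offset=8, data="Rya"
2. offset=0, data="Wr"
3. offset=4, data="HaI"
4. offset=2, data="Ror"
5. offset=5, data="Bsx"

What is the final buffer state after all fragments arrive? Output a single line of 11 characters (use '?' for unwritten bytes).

Answer: WrRorBsxRya

Derivation:
Fragment 1: offset=8 data="Rya" -> buffer=????????Rya
Fragment 2: offset=0 data="Wr" -> buffer=Wr??????Rya
Fragment 3: offset=4 data="HaI" -> buffer=Wr??HaI?Rya
Fragment 4: offset=2 data="Ror" -> buffer=WrRoraI?Rya
Fragment 5: offset=5 data="Bsx" -> buffer=WrRorBsxRya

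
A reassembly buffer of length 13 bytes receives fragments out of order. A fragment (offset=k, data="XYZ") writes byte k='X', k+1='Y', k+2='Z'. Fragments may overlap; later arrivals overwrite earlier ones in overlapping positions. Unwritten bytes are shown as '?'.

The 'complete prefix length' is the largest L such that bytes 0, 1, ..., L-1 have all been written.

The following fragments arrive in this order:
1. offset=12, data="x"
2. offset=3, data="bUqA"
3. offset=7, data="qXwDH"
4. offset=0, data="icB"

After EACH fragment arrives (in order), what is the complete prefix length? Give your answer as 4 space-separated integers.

Answer: 0 0 0 13

Derivation:
Fragment 1: offset=12 data="x" -> buffer=????????????x -> prefix_len=0
Fragment 2: offset=3 data="bUqA" -> buffer=???bUqA?????x -> prefix_len=0
Fragment 3: offset=7 data="qXwDH" -> buffer=???bUqAqXwDHx -> prefix_len=0
Fragment 4: offset=0 data="icB" -> buffer=icBbUqAqXwDHx -> prefix_len=13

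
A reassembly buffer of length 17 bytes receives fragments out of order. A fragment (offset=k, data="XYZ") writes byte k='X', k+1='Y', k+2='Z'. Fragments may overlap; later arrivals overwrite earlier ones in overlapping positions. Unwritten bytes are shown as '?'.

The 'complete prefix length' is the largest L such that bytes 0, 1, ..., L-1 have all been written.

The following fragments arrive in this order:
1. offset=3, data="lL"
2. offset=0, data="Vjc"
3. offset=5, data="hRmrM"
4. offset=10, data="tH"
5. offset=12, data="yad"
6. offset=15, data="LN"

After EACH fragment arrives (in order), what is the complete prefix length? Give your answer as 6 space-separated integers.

Answer: 0 5 10 12 15 17

Derivation:
Fragment 1: offset=3 data="lL" -> buffer=???lL???????????? -> prefix_len=0
Fragment 2: offset=0 data="Vjc" -> buffer=VjclL???????????? -> prefix_len=5
Fragment 3: offset=5 data="hRmrM" -> buffer=VjclLhRmrM??????? -> prefix_len=10
Fragment 4: offset=10 data="tH" -> buffer=VjclLhRmrMtH????? -> prefix_len=12
Fragment 5: offset=12 data="yad" -> buffer=VjclLhRmrMtHyad?? -> prefix_len=15
Fragment 6: offset=15 data="LN" -> buffer=VjclLhRmrMtHyadLN -> prefix_len=17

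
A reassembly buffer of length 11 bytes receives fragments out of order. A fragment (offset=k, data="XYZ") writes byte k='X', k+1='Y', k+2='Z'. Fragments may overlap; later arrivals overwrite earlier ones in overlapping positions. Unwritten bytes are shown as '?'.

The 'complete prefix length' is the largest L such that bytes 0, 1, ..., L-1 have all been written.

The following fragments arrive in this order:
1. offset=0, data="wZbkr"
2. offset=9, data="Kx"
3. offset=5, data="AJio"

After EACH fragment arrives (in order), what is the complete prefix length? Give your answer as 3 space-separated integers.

Answer: 5 5 11

Derivation:
Fragment 1: offset=0 data="wZbkr" -> buffer=wZbkr?????? -> prefix_len=5
Fragment 2: offset=9 data="Kx" -> buffer=wZbkr????Kx -> prefix_len=5
Fragment 3: offset=5 data="AJio" -> buffer=wZbkrAJioKx -> prefix_len=11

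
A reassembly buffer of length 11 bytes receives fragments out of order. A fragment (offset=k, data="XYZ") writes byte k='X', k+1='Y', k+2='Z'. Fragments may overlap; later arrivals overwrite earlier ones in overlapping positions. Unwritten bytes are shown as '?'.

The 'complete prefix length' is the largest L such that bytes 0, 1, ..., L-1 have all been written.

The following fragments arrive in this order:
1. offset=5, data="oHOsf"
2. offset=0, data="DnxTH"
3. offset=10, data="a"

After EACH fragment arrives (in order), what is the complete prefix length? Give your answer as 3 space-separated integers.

Fragment 1: offset=5 data="oHOsf" -> buffer=?????oHOsf? -> prefix_len=0
Fragment 2: offset=0 data="DnxTH" -> buffer=DnxTHoHOsf? -> prefix_len=10
Fragment 3: offset=10 data="a" -> buffer=DnxTHoHOsfa -> prefix_len=11

Answer: 0 10 11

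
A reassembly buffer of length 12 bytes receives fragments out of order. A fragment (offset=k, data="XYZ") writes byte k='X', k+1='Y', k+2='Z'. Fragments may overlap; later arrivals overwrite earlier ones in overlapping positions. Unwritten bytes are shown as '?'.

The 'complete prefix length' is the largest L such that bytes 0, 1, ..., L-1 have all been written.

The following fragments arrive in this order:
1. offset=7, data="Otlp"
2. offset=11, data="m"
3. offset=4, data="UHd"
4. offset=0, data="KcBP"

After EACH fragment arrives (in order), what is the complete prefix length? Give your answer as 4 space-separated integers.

Fragment 1: offset=7 data="Otlp" -> buffer=???????Otlp? -> prefix_len=0
Fragment 2: offset=11 data="m" -> buffer=???????Otlpm -> prefix_len=0
Fragment 3: offset=4 data="UHd" -> buffer=????UHdOtlpm -> prefix_len=0
Fragment 4: offset=0 data="KcBP" -> buffer=KcBPUHdOtlpm -> prefix_len=12

Answer: 0 0 0 12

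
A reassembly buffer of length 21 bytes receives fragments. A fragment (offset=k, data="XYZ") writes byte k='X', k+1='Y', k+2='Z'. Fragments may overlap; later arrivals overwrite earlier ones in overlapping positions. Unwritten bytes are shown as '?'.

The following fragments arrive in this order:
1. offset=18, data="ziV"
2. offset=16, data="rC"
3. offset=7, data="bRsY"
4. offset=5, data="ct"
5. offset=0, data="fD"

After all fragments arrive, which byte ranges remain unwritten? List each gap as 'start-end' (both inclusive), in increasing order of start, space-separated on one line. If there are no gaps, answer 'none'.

Fragment 1: offset=18 len=3
Fragment 2: offset=16 len=2
Fragment 3: offset=7 len=4
Fragment 4: offset=5 len=2
Fragment 5: offset=0 len=2
Gaps: 2-4 11-15

Answer: 2-4 11-15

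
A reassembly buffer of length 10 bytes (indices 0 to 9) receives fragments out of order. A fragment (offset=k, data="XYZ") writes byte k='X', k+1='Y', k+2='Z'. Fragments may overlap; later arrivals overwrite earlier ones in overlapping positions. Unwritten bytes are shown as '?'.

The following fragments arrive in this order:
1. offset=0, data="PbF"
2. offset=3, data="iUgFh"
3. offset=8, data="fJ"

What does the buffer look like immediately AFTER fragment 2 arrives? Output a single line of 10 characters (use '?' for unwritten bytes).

Answer: PbFiUgFh??

Derivation:
Fragment 1: offset=0 data="PbF" -> buffer=PbF???????
Fragment 2: offset=3 data="iUgFh" -> buffer=PbFiUgFh??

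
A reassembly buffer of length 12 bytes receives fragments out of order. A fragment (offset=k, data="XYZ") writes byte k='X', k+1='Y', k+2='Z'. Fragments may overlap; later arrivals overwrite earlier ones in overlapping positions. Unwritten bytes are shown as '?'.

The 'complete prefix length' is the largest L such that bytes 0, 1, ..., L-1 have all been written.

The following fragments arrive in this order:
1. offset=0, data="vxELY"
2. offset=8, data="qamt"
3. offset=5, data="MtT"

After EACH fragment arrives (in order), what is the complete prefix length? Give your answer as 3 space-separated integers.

Answer: 5 5 12

Derivation:
Fragment 1: offset=0 data="vxELY" -> buffer=vxELY??????? -> prefix_len=5
Fragment 2: offset=8 data="qamt" -> buffer=vxELY???qamt -> prefix_len=5
Fragment 3: offset=5 data="MtT" -> buffer=vxELYMtTqamt -> prefix_len=12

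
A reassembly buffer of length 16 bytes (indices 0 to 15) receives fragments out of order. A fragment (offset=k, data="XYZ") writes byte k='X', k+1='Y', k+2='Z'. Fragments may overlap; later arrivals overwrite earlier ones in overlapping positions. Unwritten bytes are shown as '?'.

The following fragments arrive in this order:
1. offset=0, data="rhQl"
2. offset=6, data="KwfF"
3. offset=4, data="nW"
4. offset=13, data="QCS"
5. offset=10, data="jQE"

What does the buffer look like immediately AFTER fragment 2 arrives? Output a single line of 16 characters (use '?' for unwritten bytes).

Fragment 1: offset=0 data="rhQl" -> buffer=rhQl????????????
Fragment 2: offset=6 data="KwfF" -> buffer=rhQl??KwfF??????

Answer: rhQl??KwfF??????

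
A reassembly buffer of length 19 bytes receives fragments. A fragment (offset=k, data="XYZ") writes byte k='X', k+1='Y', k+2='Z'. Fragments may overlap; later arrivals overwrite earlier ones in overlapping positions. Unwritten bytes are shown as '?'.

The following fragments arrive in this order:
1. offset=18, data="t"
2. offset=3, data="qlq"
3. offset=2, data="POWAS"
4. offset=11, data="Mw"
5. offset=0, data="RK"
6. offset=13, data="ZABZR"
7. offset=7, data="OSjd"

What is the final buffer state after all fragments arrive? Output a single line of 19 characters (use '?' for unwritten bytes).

Answer: RKPOWASOSjdMwZABZRt

Derivation:
Fragment 1: offset=18 data="t" -> buffer=??????????????????t
Fragment 2: offset=3 data="qlq" -> buffer=???qlq????????????t
Fragment 3: offset=2 data="POWAS" -> buffer=??POWAS???????????t
Fragment 4: offset=11 data="Mw" -> buffer=??POWAS????Mw?????t
Fragment 5: offset=0 data="RK" -> buffer=RKPOWAS????Mw?????t
Fragment 6: offset=13 data="ZABZR" -> buffer=RKPOWAS????MwZABZRt
Fragment 7: offset=7 data="OSjd" -> buffer=RKPOWASOSjdMwZABZRt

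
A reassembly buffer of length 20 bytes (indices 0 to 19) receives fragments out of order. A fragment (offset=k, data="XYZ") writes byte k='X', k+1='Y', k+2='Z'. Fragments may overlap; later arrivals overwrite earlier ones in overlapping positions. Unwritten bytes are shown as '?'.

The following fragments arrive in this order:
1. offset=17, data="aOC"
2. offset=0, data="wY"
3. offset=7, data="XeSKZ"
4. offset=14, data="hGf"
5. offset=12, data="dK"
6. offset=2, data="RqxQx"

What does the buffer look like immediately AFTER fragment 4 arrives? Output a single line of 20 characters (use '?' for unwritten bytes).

Answer: wY?????XeSKZ??hGfaOC

Derivation:
Fragment 1: offset=17 data="aOC" -> buffer=?????????????????aOC
Fragment 2: offset=0 data="wY" -> buffer=wY???????????????aOC
Fragment 3: offset=7 data="XeSKZ" -> buffer=wY?????XeSKZ?????aOC
Fragment 4: offset=14 data="hGf" -> buffer=wY?????XeSKZ??hGfaOC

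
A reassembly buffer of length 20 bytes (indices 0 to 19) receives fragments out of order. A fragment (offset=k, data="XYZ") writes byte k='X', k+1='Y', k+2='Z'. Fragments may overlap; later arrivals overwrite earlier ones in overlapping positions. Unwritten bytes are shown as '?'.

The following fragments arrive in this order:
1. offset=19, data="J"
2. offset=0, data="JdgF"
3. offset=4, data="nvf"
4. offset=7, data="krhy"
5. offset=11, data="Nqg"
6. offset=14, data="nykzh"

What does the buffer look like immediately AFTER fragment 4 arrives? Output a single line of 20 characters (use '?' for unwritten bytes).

Answer: JdgFnvfkrhy????????J

Derivation:
Fragment 1: offset=19 data="J" -> buffer=???????????????????J
Fragment 2: offset=0 data="JdgF" -> buffer=JdgF???????????????J
Fragment 3: offset=4 data="nvf" -> buffer=JdgFnvf????????????J
Fragment 4: offset=7 data="krhy" -> buffer=JdgFnvfkrhy????????J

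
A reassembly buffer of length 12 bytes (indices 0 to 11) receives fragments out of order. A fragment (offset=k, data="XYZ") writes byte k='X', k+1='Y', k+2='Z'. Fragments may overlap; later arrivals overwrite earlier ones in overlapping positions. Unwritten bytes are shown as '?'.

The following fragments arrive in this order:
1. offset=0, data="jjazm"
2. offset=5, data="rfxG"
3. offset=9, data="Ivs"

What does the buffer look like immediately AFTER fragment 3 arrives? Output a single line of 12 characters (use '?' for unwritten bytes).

Answer: jjazmrfxGIvs

Derivation:
Fragment 1: offset=0 data="jjazm" -> buffer=jjazm???????
Fragment 2: offset=5 data="rfxG" -> buffer=jjazmrfxG???
Fragment 3: offset=9 data="Ivs" -> buffer=jjazmrfxGIvs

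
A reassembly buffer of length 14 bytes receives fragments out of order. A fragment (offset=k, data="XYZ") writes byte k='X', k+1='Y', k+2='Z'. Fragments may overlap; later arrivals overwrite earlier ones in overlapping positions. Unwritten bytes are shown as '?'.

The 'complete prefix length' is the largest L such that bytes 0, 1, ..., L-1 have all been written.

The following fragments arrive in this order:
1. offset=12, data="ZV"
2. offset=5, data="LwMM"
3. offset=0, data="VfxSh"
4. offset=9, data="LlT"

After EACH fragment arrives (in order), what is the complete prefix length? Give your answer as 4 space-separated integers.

Answer: 0 0 9 14

Derivation:
Fragment 1: offset=12 data="ZV" -> buffer=????????????ZV -> prefix_len=0
Fragment 2: offset=5 data="LwMM" -> buffer=?????LwMM???ZV -> prefix_len=0
Fragment 3: offset=0 data="VfxSh" -> buffer=VfxShLwMM???ZV -> prefix_len=9
Fragment 4: offset=9 data="LlT" -> buffer=VfxShLwMMLlTZV -> prefix_len=14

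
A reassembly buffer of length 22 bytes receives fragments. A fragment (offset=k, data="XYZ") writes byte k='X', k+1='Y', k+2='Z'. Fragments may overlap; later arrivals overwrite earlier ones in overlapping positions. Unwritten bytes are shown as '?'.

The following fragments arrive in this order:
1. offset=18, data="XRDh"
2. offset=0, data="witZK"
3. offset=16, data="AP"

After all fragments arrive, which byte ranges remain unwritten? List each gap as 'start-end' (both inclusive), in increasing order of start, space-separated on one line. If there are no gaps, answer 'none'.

Fragment 1: offset=18 len=4
Fragment 2: offset=0 len=5
Fragment 3: offset=16 len=2
Gaps: 5-15

Answer: 5-15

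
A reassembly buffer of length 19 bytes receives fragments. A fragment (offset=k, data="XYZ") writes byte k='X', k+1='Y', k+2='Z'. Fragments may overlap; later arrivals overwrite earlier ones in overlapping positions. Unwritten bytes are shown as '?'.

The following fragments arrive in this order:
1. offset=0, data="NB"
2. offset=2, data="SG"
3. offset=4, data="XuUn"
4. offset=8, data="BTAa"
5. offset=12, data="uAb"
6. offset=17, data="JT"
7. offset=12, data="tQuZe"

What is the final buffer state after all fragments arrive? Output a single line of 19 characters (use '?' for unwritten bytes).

Answer: NBSGXuUnBTAatQuZeJT

Derivation:
Fragment 1: offset=0 data="NB" -> buffer=NB?????????????????
Fragment 2: offset=2 data="SG" -> buffer=NBSG???????????????
Fragment 3: offset=4 data="XuUn" -> buffer=NBSGXuUn???????????
Fragment 4: offset=8 data="BTAa" -> buffer=NBSGXuUnBTAa???????
Fragment 5: offset=12 data="uAb" -> buffer=NBSGXuUnBTAauAb????
Fragment 6: offset=17 data="JT" -> buffer=NBSGXuUnBTAauAb??JT
Fragment 7: offset=12 data="tQuZe" -> buffer=NBSGXuUnBTAatQuZeJT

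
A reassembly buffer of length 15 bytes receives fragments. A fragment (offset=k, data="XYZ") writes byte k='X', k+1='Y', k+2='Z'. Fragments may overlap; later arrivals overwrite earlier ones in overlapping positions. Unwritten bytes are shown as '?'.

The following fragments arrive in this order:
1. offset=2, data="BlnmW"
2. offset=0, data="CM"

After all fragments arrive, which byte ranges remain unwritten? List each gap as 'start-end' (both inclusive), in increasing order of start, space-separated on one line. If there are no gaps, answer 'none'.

Answer: 7-14

Derivation:
Fragment 1: offset=2 len=5
Fragment 2: offset=0 len=2
Gaps: 7-14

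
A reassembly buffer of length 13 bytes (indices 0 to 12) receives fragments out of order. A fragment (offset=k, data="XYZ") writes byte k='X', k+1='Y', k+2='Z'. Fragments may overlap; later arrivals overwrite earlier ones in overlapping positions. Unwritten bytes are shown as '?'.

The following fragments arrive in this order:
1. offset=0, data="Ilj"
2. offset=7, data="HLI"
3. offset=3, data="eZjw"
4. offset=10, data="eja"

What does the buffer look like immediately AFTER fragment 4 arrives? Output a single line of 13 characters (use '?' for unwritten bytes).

Answer: IljeZjwHLIeja

Derivation:
Fragment 1: offset=0 data="Ilj" -> buffer=Ilj??????????
Fragment 2: offset=7 data="HLI" -> buffer=Ilj????HLI???
Fragment 3: offset=3 data="eZjw" -> buffer=IljeZjwHLI???
Fragment 4: offset=10 data="eja" -> buffer=IljeZjwHLIeja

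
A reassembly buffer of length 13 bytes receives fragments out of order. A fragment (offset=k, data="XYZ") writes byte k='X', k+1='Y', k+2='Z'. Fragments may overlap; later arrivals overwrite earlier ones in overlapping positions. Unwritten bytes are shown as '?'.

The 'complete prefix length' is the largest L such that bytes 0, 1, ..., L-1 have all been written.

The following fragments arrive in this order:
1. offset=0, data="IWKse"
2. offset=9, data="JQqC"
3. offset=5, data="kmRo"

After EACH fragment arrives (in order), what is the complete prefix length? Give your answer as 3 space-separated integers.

Answer: 5 5 13

Derivation:
Fragment 1: offset=0 data="IWKse" -> buffer=IWKse???????? -> prefix_len=5
Fragment 2: offset=9 data="JQqC" -> buffer=IWKse????JQqC -> prefix_len=5
Fragment 3: offset=5 data="kmRo" -> buffer=IWKsekmRoJQqC -> prefix_len=13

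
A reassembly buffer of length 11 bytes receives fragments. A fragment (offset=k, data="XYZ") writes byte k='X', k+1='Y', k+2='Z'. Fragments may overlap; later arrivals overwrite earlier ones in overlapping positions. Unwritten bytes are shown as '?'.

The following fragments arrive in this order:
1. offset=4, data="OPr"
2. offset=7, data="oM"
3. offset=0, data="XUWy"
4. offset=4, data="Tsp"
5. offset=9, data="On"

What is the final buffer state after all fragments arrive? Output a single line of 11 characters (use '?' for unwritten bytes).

Fragment 1: offset=4 data="OPr" -> buffer=????OPr????
Fragment 2: offset=7 data="oM" -> buffer=????OProM??
Fragment 3: offset=0 data="XUWy" -> buffer=XUWyOProM??
Fragment 4: offset=4 data="Tsp" -> buffer=XUWyTspoM??
Fragment 5: offset=9 data="On" -> buffer=XUWyTspoMOn

Answer: XUWyTspoMOn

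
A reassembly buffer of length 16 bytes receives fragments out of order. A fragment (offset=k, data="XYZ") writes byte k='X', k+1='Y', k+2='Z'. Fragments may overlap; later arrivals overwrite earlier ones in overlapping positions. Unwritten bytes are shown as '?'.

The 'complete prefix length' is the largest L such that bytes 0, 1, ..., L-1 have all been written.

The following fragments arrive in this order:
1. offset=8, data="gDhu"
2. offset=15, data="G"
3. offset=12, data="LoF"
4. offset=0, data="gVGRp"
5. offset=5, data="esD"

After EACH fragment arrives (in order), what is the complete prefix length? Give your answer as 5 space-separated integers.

Answer: 0 0 0 5 16

Derivation:
Fragment 1: offset=8 data="gDhu" -> buffer=????????gDhu???? -> prefix_len=0
Fragment 2: offset=15 data="G" -> buffer=????????gDhu???G -> prefix_len=0
Fragment 3: offset=12 data="LoF" -> buffer=????????gDhuLoFG -> prefix_len=0
Fragment 4: offset=0 data="gVGRp" -> buffer=gVGRp???gDhuLoFG -> prefix_len=5
Fragment 5: offset=5 data="esD" -> buffer=gVGRpesDgDhuLoFG -> prefix_len=16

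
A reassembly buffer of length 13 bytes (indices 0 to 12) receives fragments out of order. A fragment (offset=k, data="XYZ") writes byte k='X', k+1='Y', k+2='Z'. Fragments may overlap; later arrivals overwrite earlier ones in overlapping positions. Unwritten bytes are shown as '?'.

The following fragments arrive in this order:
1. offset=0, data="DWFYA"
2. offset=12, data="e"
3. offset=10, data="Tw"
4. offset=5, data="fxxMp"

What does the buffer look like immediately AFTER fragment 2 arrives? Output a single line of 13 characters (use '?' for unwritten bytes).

Answer: DWFYA???????e

Derivation:
Fragment 1: offset=0 data="DWFYA" -> buffer=DWFYA????????
Fragment 2: offset=12 data="e" -> buffer=DWFYA???????e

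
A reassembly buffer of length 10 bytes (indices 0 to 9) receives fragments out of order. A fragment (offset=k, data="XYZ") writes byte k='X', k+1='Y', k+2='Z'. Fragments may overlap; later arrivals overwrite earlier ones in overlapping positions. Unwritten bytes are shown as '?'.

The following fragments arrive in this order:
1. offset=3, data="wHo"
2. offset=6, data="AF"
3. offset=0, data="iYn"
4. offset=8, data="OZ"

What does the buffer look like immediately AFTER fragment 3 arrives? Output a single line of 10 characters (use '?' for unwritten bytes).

Answer: iYnwHoAF??

Derivation:
Fragment 1: offset=3 data="wHo" -> buffer=???wHo????
Fragment 2: offset=6 data="AF" -> buffer=???wHoAF??
Fragment 3: offset=0 data="iYn" -> buffer=iYnwHoAF??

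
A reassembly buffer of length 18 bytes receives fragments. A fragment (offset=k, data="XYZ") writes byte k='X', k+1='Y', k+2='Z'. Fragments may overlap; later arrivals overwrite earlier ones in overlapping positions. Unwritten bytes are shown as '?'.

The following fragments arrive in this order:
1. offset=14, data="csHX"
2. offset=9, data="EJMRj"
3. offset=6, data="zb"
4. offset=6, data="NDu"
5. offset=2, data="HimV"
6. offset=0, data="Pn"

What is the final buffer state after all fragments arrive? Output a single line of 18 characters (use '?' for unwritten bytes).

Fragment 1: offset=14 data="csHX" -> buffer=??????????????csHX
Fragment 2: offset=9 data="EJMRj" -> buffer=?????????EJMRjcsHX
Fragment 3: offset=6 data="zb" -> buffer=??????zb?EJMRjcsHX
Fragment 4: offset=6 data="NDu" -> buffer=??????NDuEJMRjcsHX
Fragment 5: offset=2 data="HimV" -> buffer=??HimVNDuEJMRjcsHX
Fragment 6: offset=0 data="Pn" -> buffer=PnHimVNDuEJMRjcsHX

Answer: PnHimVNDuEJMRjcsHX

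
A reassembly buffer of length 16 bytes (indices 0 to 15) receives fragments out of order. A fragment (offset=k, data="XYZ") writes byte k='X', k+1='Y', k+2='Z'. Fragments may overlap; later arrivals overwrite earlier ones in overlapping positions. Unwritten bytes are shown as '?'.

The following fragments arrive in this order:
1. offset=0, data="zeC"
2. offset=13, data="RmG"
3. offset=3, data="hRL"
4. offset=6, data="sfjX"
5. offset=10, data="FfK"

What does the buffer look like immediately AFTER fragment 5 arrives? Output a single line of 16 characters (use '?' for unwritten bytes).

Answer: zeChRLsfjXFfKRmG

Derivation:
Fragment 1: offset=0 data="zeC" -> buffer=zeC?????????????
Fragment 2: offset=13 data="RmG" -> buffer=zeC??????????RmG
Fragment 3: offset=3 data="hRL" -> buffer=zeChRL???????RmG
Fragment 4: offset=6 data="sfjX" -> buffer=zeChRLsfjX???RmG
Fragment 5: offset=10 data="FfK" -> buffer=zeChRLsfjXFfKRmG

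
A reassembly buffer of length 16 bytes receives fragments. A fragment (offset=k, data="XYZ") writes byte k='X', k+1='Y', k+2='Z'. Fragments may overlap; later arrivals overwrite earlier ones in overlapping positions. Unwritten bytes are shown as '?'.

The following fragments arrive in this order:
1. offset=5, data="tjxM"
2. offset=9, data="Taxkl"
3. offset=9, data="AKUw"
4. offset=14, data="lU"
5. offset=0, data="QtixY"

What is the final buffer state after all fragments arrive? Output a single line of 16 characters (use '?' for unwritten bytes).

Answer: QtixYtjxMAKUwllU

Derivation:
Fragment 1: offset=5 data="tjxM" -> buffer=?????tjxM???????
Fragment 2: offset=9 data="Taxkl" -> buffer=?????tjxMTaxkl??
Fragment 3: offset=9 data="AKUw" -> buffer=?????tjxMAKUwl??
Fragment 4: offset=14 data="lU" -> buffer=?????tjxMAKUwllU
Fragment 5: offset=0 data="QtixY" -> buffer=QtixYtjxMAKUwllU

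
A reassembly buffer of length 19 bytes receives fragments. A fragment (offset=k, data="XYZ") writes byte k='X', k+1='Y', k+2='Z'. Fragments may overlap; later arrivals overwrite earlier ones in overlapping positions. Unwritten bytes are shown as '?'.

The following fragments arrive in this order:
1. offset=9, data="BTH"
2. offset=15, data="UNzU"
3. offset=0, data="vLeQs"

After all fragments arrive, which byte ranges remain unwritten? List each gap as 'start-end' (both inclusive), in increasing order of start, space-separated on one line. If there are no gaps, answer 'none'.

Fragment 1: offset=9 len=3
Fragment 2: offset=15 len=4
Fragment 3: offset=0 len=5
Gaps: 5-8 12-14

Answer: 5-8 12-14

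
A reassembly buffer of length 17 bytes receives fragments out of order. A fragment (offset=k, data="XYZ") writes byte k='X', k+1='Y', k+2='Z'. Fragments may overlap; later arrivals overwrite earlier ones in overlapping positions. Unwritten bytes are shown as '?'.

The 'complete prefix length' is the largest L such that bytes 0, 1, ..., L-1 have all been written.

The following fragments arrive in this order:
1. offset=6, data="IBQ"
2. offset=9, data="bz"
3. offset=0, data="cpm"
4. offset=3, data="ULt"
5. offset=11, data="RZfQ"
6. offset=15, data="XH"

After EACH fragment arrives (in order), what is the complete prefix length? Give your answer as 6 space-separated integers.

Fragment 1: offset=6 data="IBQ" -> buffer=??????IBQ???????? -> prefix_len=0
Fragment 2: offset=9 data="bz" -> buffer=??????IBQbz?????? -> prefix_len=0
Fragment 3: offset=0 data="cpm" -> buffer=cpm???IBQbz?????? -> prefix_len=3
Fragment 4: offset=3 data="ULt" -> buffer=cpmULtIBQbz?????? -> prefix_len=11
Fragment 5: offset=11 data="RZfQ" -> buffer=cpmULtIBQbzRZfQ?? -> prefix_len=15
Fragment 6: offset=15 data="XH" -> buffer=cpmULtIBQbzRZfQXH -> prefix_len=17

Answer: 0 0 3 11 15 17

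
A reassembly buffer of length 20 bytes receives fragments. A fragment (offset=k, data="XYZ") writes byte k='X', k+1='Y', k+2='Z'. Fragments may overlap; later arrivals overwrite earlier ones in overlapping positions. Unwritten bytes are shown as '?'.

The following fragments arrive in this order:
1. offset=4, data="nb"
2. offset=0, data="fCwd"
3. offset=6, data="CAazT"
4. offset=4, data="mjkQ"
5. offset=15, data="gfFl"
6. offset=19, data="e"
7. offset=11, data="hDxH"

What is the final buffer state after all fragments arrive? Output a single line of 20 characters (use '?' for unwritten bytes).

Answer: fCwdmjkQazThDxHgfFle

Derivation:
Fragment 1: offset=4 data="nb" -> buffer=????nb??????????????
Fragment 2: offset=0 data="fCwd" -> buffer=fCwdnb??????????????
Fragment 3: offset=6 data="CAazT" -> buffer=fCwdnbCAazT?????????
Fragment 4: offset=4 data="mjkQ" -> buffer=fCwdmjkQazT?????????
Fragment 5: offset=15 data="gfFl" -> buffer=fCwdmjkQazT????gfFl?
Fragment 6: offset=19 data="e" -> buffer=fCwdmjkQazT????gfFle
Fragment 7: offset=11 data="hDxH" -> buffer=fCwdmjkQazThDxHgfFle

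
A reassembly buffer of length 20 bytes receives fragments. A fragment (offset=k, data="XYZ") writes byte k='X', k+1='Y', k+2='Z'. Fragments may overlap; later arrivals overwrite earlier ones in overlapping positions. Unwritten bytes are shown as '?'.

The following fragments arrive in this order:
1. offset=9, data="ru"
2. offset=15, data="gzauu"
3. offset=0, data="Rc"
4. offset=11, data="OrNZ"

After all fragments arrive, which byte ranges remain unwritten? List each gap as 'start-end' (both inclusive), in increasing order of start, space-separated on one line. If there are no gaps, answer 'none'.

Answer: 2-8

Derivation:
Fragment 1: offset=9 len=2
Fragment 2: offset=15 len=5
Fragment 3: offset=0 len=2
Fragment 4: offset=11 len=4
Gaps: 2-8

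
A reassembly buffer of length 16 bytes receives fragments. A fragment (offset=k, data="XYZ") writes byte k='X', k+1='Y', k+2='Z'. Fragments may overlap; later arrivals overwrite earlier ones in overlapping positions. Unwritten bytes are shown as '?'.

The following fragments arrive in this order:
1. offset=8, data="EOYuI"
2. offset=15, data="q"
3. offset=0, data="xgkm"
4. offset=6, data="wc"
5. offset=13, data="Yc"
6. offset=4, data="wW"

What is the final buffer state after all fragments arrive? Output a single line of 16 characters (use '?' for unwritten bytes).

Fragment 1: offset=8 data="EOYuI" -> buffer=????????EOYuI???
Fragment 2: offset=15 data="q" -> buffer=????????EOYuI??q
Fragment 3: offset=0 data="xgkm" -> buffer=xgkm????EOYuI??q
Fragment 4: offset=6 data="wc" -> buffer=xgkm??wcEOYuI??q
Fragment 5: offset=13 data="Yc" -> buffer=xgkm??wcEOYuIYcq
Fragment 6: offset=4 data="wW" -> buffer=xgkmwWwcEOYuIYcq

Answer: xgkmwWwcEOYuIYcq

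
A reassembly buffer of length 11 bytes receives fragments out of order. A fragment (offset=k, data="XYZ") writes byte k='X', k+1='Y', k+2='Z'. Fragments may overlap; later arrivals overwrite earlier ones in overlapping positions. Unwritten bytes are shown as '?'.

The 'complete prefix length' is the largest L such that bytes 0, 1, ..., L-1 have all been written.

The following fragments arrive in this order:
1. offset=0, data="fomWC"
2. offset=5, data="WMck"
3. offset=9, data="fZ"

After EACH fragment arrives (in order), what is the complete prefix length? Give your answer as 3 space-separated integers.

Fragment 1: offset=0 data="fomWC" -> buffer=fomWC?????? -> prefix_len=5
Fragment 2: offset=5 data="WMck" -> buffer=fomWCWMck?? -> prefix_len=9
Fragment 3: offset=9 data="fZ" -> buffer=fomWCWMckfZ -> prefix_len=11

Answer: 5 9 11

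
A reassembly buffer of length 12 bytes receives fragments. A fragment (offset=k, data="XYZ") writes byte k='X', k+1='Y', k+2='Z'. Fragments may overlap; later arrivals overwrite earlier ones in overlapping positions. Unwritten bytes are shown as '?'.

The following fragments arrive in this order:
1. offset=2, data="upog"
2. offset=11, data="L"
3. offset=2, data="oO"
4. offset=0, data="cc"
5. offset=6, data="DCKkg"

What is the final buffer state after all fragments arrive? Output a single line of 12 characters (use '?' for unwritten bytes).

Answer: ccoOogDCKkgL

Derivation:
Fragment 1: offset=2 data="upog" -> buffer=??upog??????
Fragment 2: offset=11 data="L" -> buffer=??upog?????L
Fragment 3: offset=2 data="oO" -> buffer=??oOog?????L
Fragment 4: offset=0 data="cc" -> buffer=ccoOog?????L
Fragment 5: offset=6 data="DCKkg" -> buffer=ccoOogDCKkgL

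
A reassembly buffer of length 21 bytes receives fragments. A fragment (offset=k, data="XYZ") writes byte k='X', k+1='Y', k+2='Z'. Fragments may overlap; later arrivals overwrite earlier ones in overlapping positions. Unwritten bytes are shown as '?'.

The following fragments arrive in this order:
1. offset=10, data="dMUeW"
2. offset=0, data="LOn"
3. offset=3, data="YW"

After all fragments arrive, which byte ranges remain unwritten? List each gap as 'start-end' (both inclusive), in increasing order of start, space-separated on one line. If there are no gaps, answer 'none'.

Answer: 5-9 15-20

Derivation:
Fragment 1: offset=10 len=5
Fragment 2: offset=0 len=3
Fragment 3: offset=3 len=2
Gaps: 5-9 15-20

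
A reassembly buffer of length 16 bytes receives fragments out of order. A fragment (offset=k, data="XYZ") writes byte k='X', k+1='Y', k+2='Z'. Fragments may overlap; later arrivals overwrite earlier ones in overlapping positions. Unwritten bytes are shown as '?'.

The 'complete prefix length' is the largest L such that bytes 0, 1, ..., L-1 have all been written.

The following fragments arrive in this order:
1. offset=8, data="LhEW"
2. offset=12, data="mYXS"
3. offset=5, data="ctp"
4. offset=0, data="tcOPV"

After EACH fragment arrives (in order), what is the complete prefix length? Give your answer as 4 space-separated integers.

Answer: 0 0 0 16

Derivation:
Fragment 1: offset=8 data="LhEW" -> buffer=????????LhEW???? -> prefix_len=0
Fragment 2: offset=12 data="mYXS" -> buffer=????????LhEWmYXS -> prefix_len=0
Fragment 3: offset=5 data="ctp" -> buffer=?????ctpLhEWmYXS -> prefix_len=0
Fragment 4: offset=0 data="tcOPV" -> buffer=tcOPVctpLhEWmYXS -> prefix_len=16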